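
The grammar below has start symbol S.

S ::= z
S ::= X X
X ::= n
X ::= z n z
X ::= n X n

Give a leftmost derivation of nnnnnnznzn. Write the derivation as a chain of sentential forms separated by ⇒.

S ⇒ XX   [S ::= X X]
XX ⇒ nXnX   [X ::= n X n]
nXnX ⇒ nnXnnX   [X ::= n X n]
nnXnnX ⇒ nnnnnX   [X ::= n]
nnnnnX ⇒ nnnnnnXn   [X ::= n X n]
nnnnnnXn ⇒ nnnnnnznzn   [X ::= z n z]

S ⇒ XX ⇒ nXnX ⇒ nnXnnX ⇒ nnnnnX ⇒ nnnnnnXn ⇒ nnnnnnznzn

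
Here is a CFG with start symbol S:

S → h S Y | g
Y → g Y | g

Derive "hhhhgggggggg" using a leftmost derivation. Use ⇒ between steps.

S ⇒ hSY   [S → h S Y]
hSY ⇒ hhSYY   [S → h S Y]
hhSYY ⇒ hhhSYYY   [S → h S Y]
hhhSYYY ⇒ hhhhSYYYY   [S → h S Y]
hhhhSYYYY ⇒ hhhhgYYYY   [S → g]
hhhhgYYYY ⇒ hhhhggYYYY   [Y → g Y]
hhhhggYYYY ⇒ hhhhgggYYYY   [Y → g Y]
hhhhgggYYYY ⇒ hhhhggggYYYY   [Y → g Y]
hhhhggggYYYY ⇒ hhhhgggggYYY   [Y → g]
hhhhgggggYYY ⇒ hhhhggggggYY   [Y → g]
hhhhggggggYY ⇒ hhhhgggggggY   [Y → g]
hhhhgggggggY ⇒ hhhhgggggggg   [Y → g]

S⇒hSY⇒hhSYY⇒hhhSYYY⇒hhhhSYYYY⇒hhhhgYYYY⇒hhhhggYYYY⇒hhhhgggYYYY⇒hhhhggggYYYY⇒hhhhgggggYYY⇒hhhhggggggYY⇒hhhhgggggggY⇒hhhhgggggggg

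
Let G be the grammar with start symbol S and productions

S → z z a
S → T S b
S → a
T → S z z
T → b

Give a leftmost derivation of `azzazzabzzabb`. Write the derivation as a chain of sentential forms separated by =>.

S => TSb   [S → T S b]
TSb => SzzSb   [T → S z z]
SzzSb => azzSb   [S → a]
azzSb => azzTSbb   [S → T S b]
azzTSbb => azzSzzSbb   [T → S z z]
azzSzzSbb => azzTSbzzSbb   [S → T S b]
azzTSbzzSbb => azzSzzSbzzSbb   [T → S z z]
azzSzzSbzzSbb => azzazzSbzzSbb   [S → a]
azzazzSbzzSbb => azzazzabzzSbb   [S → a]
azzazzabzzSbb => azzazzabzzabb   [S → a]

S=>TSb=>SzzSb=>azzSb=>azzTSbb=>azzSzzSbb=>azzTSbzzSbb=>azzSzzSbzzSbb=>azzazzSbzzSbb=>azzazzabzzSbb=>azzazzabzzabb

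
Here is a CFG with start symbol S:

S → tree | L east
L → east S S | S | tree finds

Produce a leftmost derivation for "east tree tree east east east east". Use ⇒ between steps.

S ⇒ L east ⇒ S east ⇒ L east east ⇒ east S S east east ⇒ east tree S east east ⇒ east tree L east east east ⇒ east tree S east east east ⇒ east tree L east east east east ⇒ east tree S east east east east ⇒ east tree tree east east east east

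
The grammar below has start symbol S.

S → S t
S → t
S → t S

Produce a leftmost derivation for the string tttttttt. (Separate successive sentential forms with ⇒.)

S ⇒ tS ⇒ ttS ⇒ tttS ⇒ ttttS ⇒ ttttSt ⇒ tttttSt ⇒ tttttStt ⇒ tttttttt

S ⇒ tS   [S → t S]
tS ⇒ ttS   [S → t S]
ttS ⇒ tttS   [S → t S]
tttS ⇒ ttttS   [S → t S]
ttttS ⇒ ttttSt   [S → S t]
ttttSt ⇒ tttttSt   [S → t S]
tttttSt ⇒ tttttStt   [S → S t]
tttttStt ⇒ tttttttt   [S → t]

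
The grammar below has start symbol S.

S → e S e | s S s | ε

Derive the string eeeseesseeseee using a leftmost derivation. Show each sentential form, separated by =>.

S=>eSe=>eeSee=>eeeSeee=>eeesSseee=>eeeseSeseee=>eeeseeSeeseee=>eeeseesSseeseee=>eeeseesseeseee

S => eSe   [S → e S e]
eSe => eeSee   [S → e S e]
eeSee => eeeSeee   [S → e S e]
eeeSeee => eeesSseee   [S → s S s]
eeesSseee => eeeseSeseee   [S → e S e]
eeeseSeseee => eeeseeSeeseee   [S → e S e]
eeeseeSeeseee => eeeseesSseeseee   [S → s S s]
eeeseesSseeseee => eeeseesseeseee   [S → ε]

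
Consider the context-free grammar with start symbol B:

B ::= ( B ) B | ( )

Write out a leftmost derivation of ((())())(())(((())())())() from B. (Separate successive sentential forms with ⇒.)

B⇒(B)B⇒((B)B)B⇒((())B)B⇒((())())B⇒((())())(B)B⇒((())())(())B⇒((())())(())(B)B⇒((())())(())((B)B)B⇒((())())(())(((B)B)B)B⇒((())())(())(((())B)B)B⇒((())())(())(((())())B)B⇒((())())(())(((())())())B⇒((())())(())(((())())())()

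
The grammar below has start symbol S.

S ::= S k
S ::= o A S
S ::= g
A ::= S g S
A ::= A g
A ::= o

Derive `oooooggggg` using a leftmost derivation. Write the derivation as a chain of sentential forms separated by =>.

S => oAS => oAgS => oSgSgS => ooASgSgS => oooSgSgS => ooooASgSgS => oooooSgSgS => oooooggSgS => oooooggggS => oooooggggg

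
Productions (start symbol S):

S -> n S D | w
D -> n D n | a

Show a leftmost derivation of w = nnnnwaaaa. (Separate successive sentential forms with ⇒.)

S ⇒ nSD ⇒ nnSDD ⇒ nnnSDDD ⇒ nnnnSDDDD ⇒ nnnnwDDDD ⇒ nnnnwaDDD ⇒ nnnnwaaDD ⇒ nnnnwaaaD ⇒ nnnnwaaaa

S ⇒ nSD   [S -> n S D]
nSD ⇒ nnSDD   [S -> n S D]
nnSDD ⇒ nnnSDDD   [S -> n S D]
nnnSDDD ⇒ nnnnSDDDD   [S -> n S D]
nnnnSDDDD ⇒ nnnnwDDDD   [S -> w]
nnnnwDDDD ⇒ nnnnwaDDD   [D -> a]
nnnnwaDDD ⇒ nnnnwaaDD   [D -> a]
nnnnwaaDD ⇒ nnnnwaaaD   [D -> a]
nnnnwaaaD ⇒ nnnnwaaaa   [D -> a]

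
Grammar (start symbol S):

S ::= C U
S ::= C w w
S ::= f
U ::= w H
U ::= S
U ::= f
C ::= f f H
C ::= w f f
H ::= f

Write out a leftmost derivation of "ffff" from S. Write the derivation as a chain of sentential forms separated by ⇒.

S ⇒ CU ⇒ ffHU ⇒ fffU ⇒ ffff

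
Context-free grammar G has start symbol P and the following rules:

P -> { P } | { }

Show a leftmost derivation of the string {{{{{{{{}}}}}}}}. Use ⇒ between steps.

P ⇒ {P} ⇒ {{P}} ⇒ {{{P}}} ⇒ {{{{P}}}} ⇒ {{{{{P}}}}} ⇒ {{{{{{P}}}}}} ⇒ {{{{{{{P}}}}}}} ⇒ {{{{{{{{}}}}}}}}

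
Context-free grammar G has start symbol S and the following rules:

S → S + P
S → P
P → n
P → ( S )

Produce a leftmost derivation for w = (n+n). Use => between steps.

S => P => (S) => (S+P) => (P+P) => (n+P) => (n+n)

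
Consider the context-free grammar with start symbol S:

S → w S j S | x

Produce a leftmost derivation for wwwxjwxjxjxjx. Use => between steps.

S=>wSjS=>wwSjSjS=>wwwSjSjSjS=>wwwxjSjSjS=>wwwxjwSjSjSjS=>wwwxjwxjSjSjS=>wwwxjwxjxjSjS=>wwwxjwxjxjxjS=>wwwxjwxjxjxjx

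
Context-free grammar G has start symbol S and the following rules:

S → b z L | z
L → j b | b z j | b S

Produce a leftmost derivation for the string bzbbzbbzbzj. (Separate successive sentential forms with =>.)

S => bzL => bzbS => bzbbzL => bzbbzbS => bzbbzbbzL => bzbbzbbzbzj

S => bzL   [S → b z L]
bzL => bzbS   [L → b S]
bzbS => bzbbzL   [S → b z L]
bzbbzL => bzbbzbS   [L → b S]
bzbbzbS => bzbbzbbzL   [S → b z L]
bzbbzbbzL => bzbbzbbzbzj   [L → b z j]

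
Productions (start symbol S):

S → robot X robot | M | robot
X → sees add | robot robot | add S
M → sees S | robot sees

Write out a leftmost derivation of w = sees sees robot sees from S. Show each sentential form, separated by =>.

S => M => sees S => sees M => sees sees S => sees sees M => sees sees robot sees

S => M   [S → M]
M => sees S   [M → sees S]
sees S => sees M   [S → M]
sees M => sees sees S   [M → sees S]
sees sees S => sees sees M   [S → M]
sees sees M => sees sees robot sees   [M → robot sees]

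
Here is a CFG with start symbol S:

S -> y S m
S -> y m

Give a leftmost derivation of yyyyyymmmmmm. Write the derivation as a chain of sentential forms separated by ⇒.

S ⇒ ySm ⇒ yySmm ⇒ yyySmmm ⇒ yyyySmmmm ⇒ yyyyySmmmmm ⇒ yyyyyymmmmmm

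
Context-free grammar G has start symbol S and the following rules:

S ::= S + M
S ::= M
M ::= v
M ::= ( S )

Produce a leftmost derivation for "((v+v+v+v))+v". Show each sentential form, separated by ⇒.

S⇒S+M⇒M+M⇒(S)+M⇒(M)+M⇒((S))+M⇒((S+M))+M⇒((S+M+M))+M⇒((S+M+M+M))+M⇒((M+M+M+M))+M⇒((v+M+M+M))+M⇒((v+v+M+M))+M⇒((v+v+v+M))+M⇒((v+v+v+v))+M⇒((v+v+v+v))+v

S ⇒ S+M   [S ::= S + M]
S+M ⇒ M+M   [S ::= M]
M+M ⇒ (S)+M   [M ::= ( S )]
(S)+M ⇒ (M)+M   [S ::= M]
(M)+M ⇒ ((S))+M   [M ::= ( S )]
((S))+M ⇒ ((S+M))+M   [S ::= S + M]
((S+M))+M ⇒ ((S+M+M))+M   [S ::= S + M]
((S+M+M))+M ⇒ ((S+M+M+M))+M   [S ::= S + M]
((S+M+M+M))+M ⇒ ((M+M+M+M))+M   [S ::= M]
((M+M+M+M))+M ⇒ ((v+M+M+M))+M   [M ::= v]
((v+M+M+M))+M ⇒ ((v+v+M+M))+M   [M ::= v]
((v+v+M+M))+M ⇒ ((v+v+v+M))+M   [M ::= v]
((v+v+v+M))+M ⇒ ((v+v+v+v))+M   [M ::= v]
((v+v+v+v))+M ⇒ ((v+v+v+v))+v   [M ::= v]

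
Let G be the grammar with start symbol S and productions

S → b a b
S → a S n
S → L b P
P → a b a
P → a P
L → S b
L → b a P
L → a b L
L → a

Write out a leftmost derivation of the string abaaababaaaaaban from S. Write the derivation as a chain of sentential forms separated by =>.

S => aSn   [S → a S n]
aSn => aLbPn   [S → L b P]
aLbPn => abaPbPn   [L → b a P]
abaPbPn => abaaPbPn   [P → a P]
abaaPbPn => abaaababPn   [P → a b a]
abaaababPn => abaaababaPn   [P → a P]
abaaababaPn => abaaababaaPn   [P → a P]
abaaababaaPn => abaaababaaaPn   [P → a P]
abaaababaaaPn => abaaababaaaaPn   [P → a P]
abaaababaaaaPn => abaaababaaaaaban   [P → a b a]

S=>aSn=>aLbPn=>abaPbPn=>abaaPbPn=>abaaababPn=>abaaababaPn=>abaaababaaPn=>abaaababaaaPn=>abaaababaaaaPn=>abaaababaaaaaban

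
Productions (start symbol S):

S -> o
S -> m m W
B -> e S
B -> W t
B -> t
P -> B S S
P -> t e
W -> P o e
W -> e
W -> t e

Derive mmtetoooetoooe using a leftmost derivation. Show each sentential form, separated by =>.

S=>mmW=>mmPoe=>mmBSSoe=>mmWtSSoe=>mmPoetSSoe=>mmBSSoetSSoe=>mmWtSSoetSSoe=>mmtetSSoetSSoe=>mmtetoSoetSSoe=>mmtetoooetSSoe=>mmtetoooetoSoe=>mmtetoooetoooe

S => mmW   [S -> m m W]
mmW => mmPoe   [W -> P o e]
mmPoe => mmBSSoe   [P -> B S S]
mmBSSoe => mmWtSSoe   [B -> W t]
mmWtSSoe => mmPoetSSoe   [W -> P o e]
mmPoetSSoe => mmBSSoetSSoe   [P -> B S S]
mmBSSoetSSoe => mmWtSSoetSSoe   [B -> W t]
mmWtSSoetSSoe => mmtetSSoetSSoe   [W -> t e]
mmtetSSoetSSoe => mmtetoSoetSSoe   [S -> o]
mmtetoSoetSSoe => mmtetoooetSSoe   [S -> o]
mmtetoooetSSoe => mmtetoooetoSoe   [S -> o]
mmtetoooetoSoe => mmtetoooetoooe   [S -> o]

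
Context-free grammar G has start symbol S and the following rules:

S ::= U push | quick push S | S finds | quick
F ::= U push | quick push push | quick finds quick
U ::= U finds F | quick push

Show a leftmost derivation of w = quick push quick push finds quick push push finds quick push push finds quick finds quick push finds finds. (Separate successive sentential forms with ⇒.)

S ⇒ S finds   [S ::= S finds]
S finds ⇒ S finds finds   [S ::= S finds]
S finds finds ⇒ quick push S finds finds   [S ::= quick push S]
quick push S finds finds ⇒ quick push U push finds finds   [S ::= U push]
quick push U push finds finds ⇒ quick push U finds F push finds finds   [U ::= U finds F]
quick push U finds F push finds finds ⇒ quick push U finds F finds F push finds finds   [U ::= U finds F]
quick push U finds F finds F push finds finds ⇒ quick push U finds F finds F finds F push finds finds   [U ::= U finds F]
quick push U finds F finds F finds F push finds finds ⇒ quick push quick push finds F finds F finds F push finds finds   [U ::= quick push]
quick push quick push finds F finds F finds F push finds finds ⇒ quick push quick push finds quick push push finds F finds F push finds finds   [F ::= quick push push]
quick push quick push finds quick push push finds F finds F push finds finds ⇒ quick push quick push finds quick push push finds U push finds F push finds finds   [F ::= U push]
quick push quick push finds quick push push finds U push finds F push finds finds ⇒ quick push quick push finds quick push push finds quick push push finds F push finds finds   [U ::= quick push]
quick push quick push finds quick push push finds quick push push finds F push finds finds ⇒ quick push quick push finds quick push push finds quick push push finds quick finds quick push finds finds   [F ::= quick finds quick]

S ⇒ S finds ⇒ S finds finds ⇒ quick push S finds finds ⇒ quick push U push finds finds ⇒ quick push U finds F push finds finds ⇒ quick push U finds F finds F push finds finds ⇒ quick push U finds F finds F finds F push finds finds ⇒ quick push quick push finds F finds F finds F push finds finds ⇒ quick push quick push finds quick push push finds F finds F push finds finds ⇒ quick push quick push finds quick push push finds U push finds F push finds finds ⇒ quick push quick push finds quick push push finds quick push push finds F push finds finds ⇒ quick push quick push finds quick push push finds quick push push finds quick finds quick push finds finds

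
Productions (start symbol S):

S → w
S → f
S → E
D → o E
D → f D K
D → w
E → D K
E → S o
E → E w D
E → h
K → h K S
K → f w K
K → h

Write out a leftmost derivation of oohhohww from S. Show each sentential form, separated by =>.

S => E => EwD => DKwD => oEKwD => oSoKwD => oEoKwD => oDKoKwD => ooEKoKwD => oohKoKwD => oohhoKwD => oohhohwD => oohhohww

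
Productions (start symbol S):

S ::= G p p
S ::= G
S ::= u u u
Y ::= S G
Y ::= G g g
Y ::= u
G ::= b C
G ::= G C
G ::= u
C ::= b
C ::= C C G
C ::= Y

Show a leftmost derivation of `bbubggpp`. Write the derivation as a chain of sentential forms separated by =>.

S=>Gpp=>bCpp=>bYpp=>bGggpp=>bGCggpp=>bbCCggpp=>bbYCggpp=>bbuCggpp=>bbubggpp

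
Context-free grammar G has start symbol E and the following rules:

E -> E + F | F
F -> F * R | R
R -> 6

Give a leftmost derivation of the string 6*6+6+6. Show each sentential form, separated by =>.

E=>E+F=>E+F+F=>F+F+F=>F*R+F+F=>R*R+F+F=>6*R+F+F=>6*6+F+F=>6*6+R+F=>6*6+6+F=>6*6+6+R=>6*6+6+6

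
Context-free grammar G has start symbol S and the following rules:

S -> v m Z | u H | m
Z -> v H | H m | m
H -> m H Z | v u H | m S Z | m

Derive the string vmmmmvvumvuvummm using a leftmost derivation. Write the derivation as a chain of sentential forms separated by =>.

S=>vmZ=>vmHm=>vmmHZm=>vmmmHZZm=>vmmmmZZm=>vmmmmvHZm=>vmmmmvvuHZm=>vmmmmvvumZm=>vmmmmvvumHmm=>vmmmmvvumvuHmm=>vmmmmvvumvuvuHmm=>vmmmmvvumvuvummm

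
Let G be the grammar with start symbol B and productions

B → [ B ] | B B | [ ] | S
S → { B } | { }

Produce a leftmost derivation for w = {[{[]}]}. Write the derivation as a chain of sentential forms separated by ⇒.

B ⇒ S ⇒ {B} ⇒ {[B]} ⇒ {[S]} ⇒ {[{B}]} ⇒ {[{[]}]}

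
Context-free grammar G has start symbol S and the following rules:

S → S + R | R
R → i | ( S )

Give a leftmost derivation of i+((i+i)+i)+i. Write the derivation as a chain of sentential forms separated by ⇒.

S ⇒ S+R ⇒ S+R+R ⇒ R+R+R ⇒ i+R+R ⇒ i+(S)+R ⇒ i+(S+R)+R ⇒ i+(R+R)+R ⇒ i+((S)+R)+R ⇒ i+((S+R)+R)+R ⇒ i+((R+R)+R)+R ⇒ i+((i+R)+R)+R ⇒ i+((i+i)+R)+R ⇒ i+((i+i)+i)+R ⇒ i+((i+i)+i)+i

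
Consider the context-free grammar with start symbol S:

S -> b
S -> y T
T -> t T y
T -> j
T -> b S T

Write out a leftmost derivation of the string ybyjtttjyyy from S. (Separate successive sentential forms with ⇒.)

S⇒yT⇒ybST⇒ybyTT⇒ybyjT⇒ybyjtTy⇒ybyjttTyy⇒ybyjtttTyyy⇒ybyjtttjyyy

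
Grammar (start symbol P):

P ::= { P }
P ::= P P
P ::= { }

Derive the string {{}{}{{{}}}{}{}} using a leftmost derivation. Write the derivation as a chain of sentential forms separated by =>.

P => {P} => {PP} => {{}P} => {{}PP} => {{}PPP} => {{}PPPP} => {{}{}PPP} => {{}{}{P}PP} => {{}{}{{P}}PP} => {{}{}{{{}}}PP} => {{}{}{{{}}}{}P} => {{}{}{{{}}}{}{}}

P => {P}   [P ::= { P }]
{P} => {PP}   [P ::= P P]
{PP} => {{}P}   [P ::= { }]
{{}P} => {{}PP}   [P ::= P P]
{{}PP} => {{}PPP}   [P ::= P P]
{{}PPP} => {{}PPPP}   [P ::= P P]
{{}PPPP} => {{}{}PPP}   [P ::= { }]
{{}{}PPP} => {{}{}{P}PP}   [P ::= { P }]
{{}{}{P}PP} => {{}{}{{P}}PP}   [P ::= { P }]
{{}{}{{P}}PP} => {{}{}{{{}}}PP}   [P ::= { }]
{{}{}{{{}}}PP} => {{}{}{{{}}}{}P}   [P ::= { }]
{{}{}{{{}}}{}P} => {{}{}{{{}}}{}{}}   [P ::= { }]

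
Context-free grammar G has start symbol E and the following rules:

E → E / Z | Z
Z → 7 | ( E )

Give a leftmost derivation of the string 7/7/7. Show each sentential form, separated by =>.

E=>E/Z=>E/Z/Z=>Z/Z/Z=>7/Z/Z=>7/7/Z=>7/7/7

E => E/Z   [E → E / Z]
E/Z => E/Z/Z   [E → E / Z]
E/Z/Z => Z/Z/Z   [E → Z]
Z/Z/Z => 7/Z/Z   [Z → 7]
7/Z/Z => 7/7/Z   [Z → 7]
7/7/Z => 7/7/7   [Z → 7]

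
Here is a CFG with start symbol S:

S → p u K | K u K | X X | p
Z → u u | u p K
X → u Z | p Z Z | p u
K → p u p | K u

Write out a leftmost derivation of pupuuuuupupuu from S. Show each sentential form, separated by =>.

S=>KuK=>KuuK=>KuuuK=>KuuuuK=>KuuuuuK=>pupuuuuuK=>pupuuuuuKu=>pupuuuuuKuu=>pupuuuuupupuu

S => KuK   [S → K u K]
KuK => KuuK   [K → K u]
KuuK => KuuuK   [K → K u]
KuuuK => KuuuuK   [K → K u]
KuuuuK => KuuuuuK   [K → K u]
KuuuuuK => pupuuuuuK   [K → p u p]
pupuuuuuK => pupuuuuuKu   [K → K u]
pupuuuuuKu => pupuuuuuKuu   [K → K u]
pupuuuuuKuu => pupuuuuupupuu   [K → p u p]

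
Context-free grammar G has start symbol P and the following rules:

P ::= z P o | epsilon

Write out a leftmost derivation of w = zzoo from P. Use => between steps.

P => zPo => zzPoo => zzoo

P => zPo   [P ::= z P o]
zPo => zzPoo   [P ::= z P o]
zzPoo => zzoo   [P ::= epsilon]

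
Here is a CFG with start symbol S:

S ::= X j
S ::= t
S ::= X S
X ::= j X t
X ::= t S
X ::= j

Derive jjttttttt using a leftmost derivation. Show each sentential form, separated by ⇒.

S ⇒ XS   [S ::= X S]
XS ⇒ jXtS   [X ::= j X t]
jXtS ⇒ jjXttS   [X ::= j X t]
jjXttS ⇒ jjtSttS   [X ::= t S]
jjtSttS ⇒ jjtXSttS   [S ::= X S]
jjtXSttS ⇒ jjttSSttS   [X ::= t S]
jjttSSttS ⇒ jjtttSttS   [S ::= t]
jjtttSttS ⇒ jjttttttS   [S ::= t]
jjttttttS ⇒ jjttttttt   [S ::= t]

S ⇒ XS ⇒ jXtS ⇒ jjXttS ⇒ jjtSttS ⇒ jjtXSttS ⇒ jjttSSttS ⇒ jjtttSttS ⇒ jjttttttS ⇒ jjttttttt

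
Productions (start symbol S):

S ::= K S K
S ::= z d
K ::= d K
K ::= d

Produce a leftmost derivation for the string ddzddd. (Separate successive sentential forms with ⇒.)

S ⇒ KSK ⇒ dKSK ⇒ ddSK ⇒ ddzdK ⇒ ddzddK ⇒ ddzddd

S ⇒ KSK   [S ::= K S K]
KSK ⇒ dKSK   [K ::= d K]
dKSK ⇒ ddSK   [K ::= d]
ddSK ⇒ ddzdK   [S ::= z d]
ddzdK ⇒ ddzddK   [K ::= d K]
ddzddK ⇒ ddzddd   [K ::= d]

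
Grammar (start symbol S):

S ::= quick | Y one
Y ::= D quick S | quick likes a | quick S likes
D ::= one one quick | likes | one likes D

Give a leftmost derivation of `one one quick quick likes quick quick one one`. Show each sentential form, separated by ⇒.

S ⇒ Y one ⇒ D quick S one ⇒ one one quick quick S one ⇒ one one quick quick Y one one ⇒ one one quick quick D quick S one one ⇒ one one quick quick likes quick S one one ⇒ one one quick quick likes quick quick one one

S ⇒ Y one   [S ::= Y one]
Y one ⇒ D quick S one   [Y ::= D quick S]
D quick S one ⇒ one one quick quick S one   [D ::= one one quick]
one one quick quick S one ⇒ one one quick quick Y one one   [S ::= Y one]
one one quick quick Y one one ⇒ one one quick quick D quick S one one   [Y ::= D quick S]
one one quick quick D quick S one one ⇒ one one quick quick likes quick S one one   [D ::= likes]
one one quick quick likes quick S one one ⇒ one one quick quick likes quick quick one one   [S ::= quick]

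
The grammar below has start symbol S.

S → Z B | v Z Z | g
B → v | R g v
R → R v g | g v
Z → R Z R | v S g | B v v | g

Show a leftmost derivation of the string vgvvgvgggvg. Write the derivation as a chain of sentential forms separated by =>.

S => vZZ   [S → v Z Z]
vZZ => vRZRZ   [Z → R Z R]
vRZRZ => vRvgZRZ   [R → R v g]
vRvgZRZ => vRvgvgZRZ   [R → R v g]
vRvgvgZRZ => vgvvgvgZRZ   [R → g v]
vgvvgvgZRZ => vgvvgvggRZ   [Z → g]
vgvvgvggRZ => vgvvgvgggvZ   [R → g v]
vgvvgvgggvZ => vgvvgvgggvg   [Z → g]

S => vZZ => vRZRZ => vRvgZRZ => vRvgvgZRZ => vgvvgvgZRZ => vgvvgvggRZ => vgvvgvgggvZ => vgvvgvgggvg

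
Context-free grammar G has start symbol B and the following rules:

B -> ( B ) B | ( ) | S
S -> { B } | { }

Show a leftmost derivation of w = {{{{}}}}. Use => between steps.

B => S   [B -> S]
S => {B}   [S -> { B }]
{B} => {S}   [B -> S]
{S} => {{B}}   [S -> { B }]
{{B}} => {{S}}   [B -> S]
{{S}} => {{{B}}}   [S -> { B }]
{{{B}}} => {{{S}}}   [B -> S]
{{{S}}} => {{{{}}}}   [S -> { }]

B => S => {B} => {S} => {{B}} => {{S}} => {{{B}}} => {{{S}}} => {{{{}}}}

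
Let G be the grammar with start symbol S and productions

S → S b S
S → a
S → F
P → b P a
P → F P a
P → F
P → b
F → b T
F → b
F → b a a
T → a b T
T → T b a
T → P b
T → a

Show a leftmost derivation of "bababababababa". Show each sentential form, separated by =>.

S => F   [S → F]
F => bT   [F → b T]
bT => bTba   [T → T b a]
bTba => bTbaba   [T → T b a]
bTbaba => bTbababa   [T → T b a]
bTbababa => babTbababa   [T → a b T]
babTbababa => babTbabababa   [T → T b a]
babTbabababa => bababTbabababa   [T → a b T]
bababTbabababa => bababababababa   [T → a]

S => F => bT => bTba => bTbaba => bTbababa => babTbababa => babTbabababa => bababTbabababa => bababababababa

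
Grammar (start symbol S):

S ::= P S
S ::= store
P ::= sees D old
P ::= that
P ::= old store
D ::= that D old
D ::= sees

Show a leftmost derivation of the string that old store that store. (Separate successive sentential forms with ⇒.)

S ⇒ P S ⇒ that S ⇒ that P S ⇒ that old store S ⇒ that old store P S ⇒ that old store that S ⇒ that old store that store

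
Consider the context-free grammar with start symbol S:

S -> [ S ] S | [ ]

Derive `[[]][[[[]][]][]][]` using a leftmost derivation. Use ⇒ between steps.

S ⇒ [S]S ⇒ [[]]S ⇒ [[]][S]S ⇒ [[]][[S]S]S ⇒ [[]][[[S]S]S]S ⇒ [[]][[[[]]S]S]S ⇒ [[]][[[[]][]]S]S ⇒ [[]][[[[]][]][]]S ⇒ [[]][[[[]][]][]][]

S ⇒ [S]S   [S -> [ S ] S]
[S]S ⇒ [[]]S   [S -> [ ]]
[[]]S ⇒ [[]][S]S   [S -> [ S ] S]
[[]][S]S ⇒ [[]][[S]S]S   [S -> [ S ] S]
[[]][[S]S]S ⇒ [[]][[[S]S]S]S   [S -> [ S ] S]
[[]][[[S]S]S]S ⇒ [[]][[[[]]S]S]S   [S -> [ ]]
[[]][[[[]]S]S]S ⇒ [[]][[[[]][]]S]S   [S -> [ ]]
[[]][[[[]][]]S]S ⇒ [[]][[[[]][]][]]S   [S -> [ ]]
[[]][[[[]][]][]]S ⇒ [[]][[[[]][]][]][]   [S -> [ ]]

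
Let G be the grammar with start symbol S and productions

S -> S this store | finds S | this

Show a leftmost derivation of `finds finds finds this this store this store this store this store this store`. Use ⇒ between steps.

S ⇒ S this store ⇒ S this store this store ⇒ finds S this store this store ⇒ finds S this store this store this store ⇒ finds S this store this store this store this store ⇒ finds finds S this store this store this store this store ⇒ finds finds S this store this store this store this store this store ⇒ finds finds finds S this store this store this store this store this store ⇒ finds finds finds this this store this store this store this store this store

S ⇒ S this store   [S -> S this store]
S this store ⇒ S this store this store   [S -> S this store]
S this store this store ⇒ finds S this store this store   [S -> finds S]
finds S this store this store ⇒ finds S this store this store this store   [S -> S this store]
finds S this store this store this store ⇒ finds S this store this store this store this store   [S -> S this store]
finds S this store this store this store this store ⇒ finds finds S this store this store this store this store   [S -> finds S]
finds finds S this store this store this store this store ⇒ finds finds S this store this store this store this store this store   [S -> S this store]
finds finds S this store this store this store this store this store ⇒ finds finds finds S this store this store this store this store this store   [S -> finds S]
finds finds finds S this store this store this store this store this store ⇒ finds finds finds this this store this store this store this store this store   [S -> this]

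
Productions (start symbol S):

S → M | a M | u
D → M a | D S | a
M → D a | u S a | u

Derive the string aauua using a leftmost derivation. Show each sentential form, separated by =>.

S => aM => aDa => aDSa => aDSSa => aaSSa => aauSa => aauMa => aauua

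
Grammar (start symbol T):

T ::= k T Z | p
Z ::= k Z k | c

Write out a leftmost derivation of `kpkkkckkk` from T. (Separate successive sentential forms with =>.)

T => kTZ => kpZ => kpkZk => kpkkZkk => kpkkkZkkk => kpkkkckkk

T => kTZ   [T ::= k T Z]
kTZ => kpZ   [T ::= p]
kpZ => kpkZk   [Z ::= k Z k]
kpkZk => kpkkZkk   [Z ::= k Z k]
kpkkZkk => kpkkkZkkk   [Z ::= k Z k]
kpkkkZkkk => kpkkkckkk   [Z ::= c]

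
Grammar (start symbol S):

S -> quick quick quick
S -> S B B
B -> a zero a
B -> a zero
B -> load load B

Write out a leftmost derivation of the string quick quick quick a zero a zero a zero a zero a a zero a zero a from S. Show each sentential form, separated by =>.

S => S B B => S B B B B => S B B B B B B => quick quick quick B B B B B B => quick quick quick a zero B B B B B => quick quick quick a zero a zero B B B B => quick quick quick a zero a zero a zero B B B => quick quick quick a zero a zero a zero a zero a B B => quick quick quick a zero a zero a zero a zero a a zero B => quick quick quick a zero a zero a zero a zero a a zero a zero a

S => S B B   [S -> S B B]
S B B => S B B B B   [S -> S B B]
S B B B B => S B B B B B B   [S -> S B B]
S B B B B B B => quick quick quick B B B B B B   [S -> quick quick quick]
quick quick quick B B B B B B => quick quick quick a zero B B B B B   [B -> a zero]
quick quick quick a zero B B B B B => quick quick quick a zero a zero B B B B   [B -> a zero]
quick quick quick a zero a zero B B B B => quick quick quick a zero a zero a zero B B B   [B -> a zero]
quick quick quick a zero a zero a zero B B B => quick quick quick a zero a zero a zero a zero a B B   [B -> a zero a]
quick quick quick a zero a zero a zero a zero a B B => quick quick quick a zero a zero a zero a zero a a zero B   [B -> a zero]
quick quick quick a zero a zero a zero a zero a a zero B => quick quick quick a zero a zero a zero a zero a a zero a zero a   [B -> a zero a]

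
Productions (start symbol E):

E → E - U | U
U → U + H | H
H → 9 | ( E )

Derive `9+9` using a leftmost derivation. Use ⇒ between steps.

E ⇒ U ⇒ U+H ⇒ H+H ⇒ 9+H ⇒ 9+9

E ⇒ U   [E → U]
U ⇒ U+H   [U → U + H]
U+H ⇒ H+H   [U → H]
H+H ⇒ 9+H   [H → 9]
9+H ⇒ 9+9   [H → 9]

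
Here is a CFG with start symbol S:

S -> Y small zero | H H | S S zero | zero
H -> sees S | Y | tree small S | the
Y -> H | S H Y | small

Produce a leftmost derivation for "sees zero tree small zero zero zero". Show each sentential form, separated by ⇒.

S ⇒ S S zero   [S -> S S zero]
S S zero ⇒ H H S zero   [S -> H H]
H H S zero ⇒ sees S H S zero   [H -> sees S]
sees S H S zero ⇒ sees zero H S zero   [S -> zero]
sees zero H S zero ⇒ sees zero tree small S S zero   [H -> tree small S]
sees zero tree small S S zero ⇒ sees zero tree small zero S zero   [S -> zero]
sees zero tree small zero S zero ⇒ sees zero tree small zero zero zero   [S -> zero]

S ⇒ S S zero ⇒ H H S zero ⇒ sees S H S zero ⇒ sees zero H S zero ⇒ sees zero tree small S S zero ⇒ sees zero tree small zero S zero ⇒ sees zero tree small zero zero zero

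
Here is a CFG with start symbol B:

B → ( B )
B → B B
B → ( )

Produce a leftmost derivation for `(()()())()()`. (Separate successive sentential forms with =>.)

B => BB => BBB => (B)BB => (BB)BB => (BBB)BB => (()BB)BB => (()()B)BB => (()()())BB => (()()())()B => (()()())()()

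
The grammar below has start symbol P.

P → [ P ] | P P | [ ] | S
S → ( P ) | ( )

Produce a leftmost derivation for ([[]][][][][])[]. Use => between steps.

P => PP => SP => (P)P => (PP)P => (PPP)P => (PPPP)P => (PPPPP)P => ([P]PPPP)P => ([[]]PPPP)P => ([[]][]PPP)P => ([[]][][]PP)P => ([[]][][][]P)P => ([[]][][][][])P => ([[]][][][][])[]

P => PP   [P → P P]
PP => SP   [P → S]
SP => (P)P   [S → ( P )]
(P)P => (PP)P   [P → P P]
(PP)P => (PPP)P   [P → P P]
(PPP)P => (PPPP)P   [P → P P]
(PPPP)P => (PPPPP)P   [P → P P]
(PPPPP)P => ([P]PPPP)P   [P → [ P ]]
([P]PPPP)P => ([[]]PPPP)P   [P → [ ]]
([[]]PPPP)P => ([[]][]PPP)P   [P → [ ]]
([[]][]PPP)P => ([[]][][]PP)P   [P → [ ]]
([[]][][]PP)P => ([[]][][][]P)P   [P → [ ]]
([[]][][][]P)P => ([[]][][][][])P   [P → [ ]]
([[]][][][][])P => ([[]][][][][])[]   [P → [ ]]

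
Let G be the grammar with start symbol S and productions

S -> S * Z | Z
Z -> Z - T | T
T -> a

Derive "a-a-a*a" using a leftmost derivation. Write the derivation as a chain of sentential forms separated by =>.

S => S*Z   [S -> S * Z]
S*Z => Z*Z   [S -> Z]
Z*Z => Z-T*Z   [Z -> Z - T]
Z-T*Z => Z-T-T*Z   [Z -> Z - T]
Z-T-T*Z => T-T-T*Z   [Z -> T]
T-T-T*Z => a-T-T*Z   [T -> a]
a-T-T*Z => a-a-T*Z   [T -> a]
a-a-T*Z => a-a-a*Z   [T -> a]
a-a-a*Z => a-a-a*T   [Z -> T]
a-a-a*T => a-a-a*a   [T -> a]

S=>S*Z=>Z*Z=>Z-T*Z=>Z-T-T*Z=>T-T-T*Z=>a-T-T*Z=>a-a-T*Z=>a-a-a*Z=>a-a-a*T=>a-a-a*a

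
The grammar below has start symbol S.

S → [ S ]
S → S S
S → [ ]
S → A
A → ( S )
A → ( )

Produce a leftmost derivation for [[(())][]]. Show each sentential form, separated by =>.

S => [S] => [SS] => [[S]S] => [[A]S] => [[(S)]S] => [[(A)]S] => [[(())]S] => [[(())][]]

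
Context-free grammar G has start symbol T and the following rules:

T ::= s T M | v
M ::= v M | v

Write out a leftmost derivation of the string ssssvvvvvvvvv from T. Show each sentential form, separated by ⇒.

T ⇒ sTM ⇒ ssTMM ⇒ sssTMMM ⇒ ssssTMMMM ⇒ ssssvMMMM ⇒ ssssvvMMMM ⇒ ssssvvvMMM ⇒ ssssvvvvMM ⇒ ssssvvvvvMM ⇒ ssssvvvvvvMM ⇒ ssssvvvvvvvMM ⇒ ssssvvvvvvvvM ⇒ ssssvvvvvvvvv

T ⇒ sTM   [T ::= s T M]
sTM ⇒ ssTMM   [T ::= s T M]
ssTMM ⇒ sssTMMM   [T ::= s T M]
sssTMMM ⇒ ssssTMMMM   [T ::= s T M]
ssssTMMMM ⇒ ssssvMMMM   [T ::= v]
ssssvMMMM ⇒ ssssvvMMMM   [M ::= v M]
ssssvvMMMM ⇒ ssssvvvMMM   [M ::= v]
ssssvvvMMM ⇒ ssssvvvvMM   [M ::= v]
ssssvvvvMM ⇒ ssssvvvvvMM   [M ::= v M]
ssssvvvvvMM ⇒ ssssvvvvvvMM   [M ::= v M]
ssssvvvvvvMM ⇒ ssssvvvvvvvMM   [M ::= v M]
ssssvvvvvvvMM ⇒ ssssvvvvvvvvM   [M ::= v]
ssssvvvvvvvvM ⇒ ssssvvvvvvvvv   [M ::= v]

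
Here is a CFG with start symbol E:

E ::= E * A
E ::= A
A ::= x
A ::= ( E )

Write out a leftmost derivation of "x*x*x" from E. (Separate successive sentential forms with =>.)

E=>E*A=>E*A*A=>A*A*A=>x*A*A=>x*x*A=>x*x*x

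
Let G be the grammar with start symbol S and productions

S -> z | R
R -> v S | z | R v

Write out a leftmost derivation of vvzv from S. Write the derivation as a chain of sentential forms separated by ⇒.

S⇒R⇒vS⇒vR⇒vRv⇒vvSv⇒vvzv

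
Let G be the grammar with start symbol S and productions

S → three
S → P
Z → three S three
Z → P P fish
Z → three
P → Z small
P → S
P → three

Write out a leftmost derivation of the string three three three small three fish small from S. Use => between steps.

S => P => Z small => P P fish small => Z small P fish small => three S three small P fish small => three three three small P fish small => three three three small three fish small

S => P   [S → P]
P => Z small   [P → Z small]
Z small => P P fish small   [Z → P P fish]
P P fish small => Z small P fish small   [P → Z small]
Z small P fish small => three S three small P fish small   [Z → three S three]
three S three small P fish small => three three three small P fish small   [S → three]
three three three small P fish small => three three three small three fish small   [P → three]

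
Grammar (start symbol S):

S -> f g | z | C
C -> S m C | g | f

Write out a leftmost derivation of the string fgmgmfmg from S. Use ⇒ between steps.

S ⇒ C ⇒ SmC ⇒ CmC ⇒ SmCmC ⇒ CmCmC ⇒ SmCmCmC ⇒ fgmCmCmC ⇒ fgmgmCmC ⇒ fgmgmfmC ⇒ fgmgmfmg

S ⇒ C   [S -> C]
C ⇒ SmC   [C -> S m C]
SmC ⇒ CmC   [S -> C]
CmC ⇒ SmCmC   [C -> S m C]
SmCmC ⇒ CmCmC   [S -> C]
CmCmC ⇒ SmCmCmC   [C -> S m C]
SmCmCmC ⇒ fgmCmCmC   [S -> f g]
fgmCmCmC ⇒ fgmgmCmC   [C -> g]
fgmgmCmC ⇒ fgmgmfmC   [C -> f]
fgmgmfmC ⇒ fgmgmfmg   [C -> g]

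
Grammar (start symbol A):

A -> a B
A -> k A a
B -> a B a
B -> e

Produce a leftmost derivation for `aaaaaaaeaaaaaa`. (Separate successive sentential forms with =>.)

A => aB   [A -> a B]
aB => aaBa   [B -> a B a]
aaBa => aaaBaa   [B -> a B a]
aaaBaa => aaaaBaaa   [B -> a B a]
aaaaBaaa => aaaaaBaaaa   [B -> a B a]
aaaaaBaaaa => aaaaaaBaaaaa   [B -> a B a]
aaaaaaBaaaaa => aaaaaaaBaaaaaa   [B -> a B a]
aaaaaaaBaaaaaa => aaaaaaaeaaaaaa   [B -> e]

A=>aB=>aaBa=>aaaBaa=>aaaaBaaa=>aaaaaBaaaa=>aaaaaaBaaaaa=>aaaaaaaBaaaaaa=>aaaaaaaeaaaaaa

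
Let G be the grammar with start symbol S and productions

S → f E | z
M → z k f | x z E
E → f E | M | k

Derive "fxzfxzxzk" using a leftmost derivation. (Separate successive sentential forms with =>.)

S => fE   [S → f E]
fE => fM   [E → M]
fM => fxzE   [M → x z E]
fxzE => fxzfE   [E → f E]
fxzfE => fxzfM   [E → M]
fxzfM => fxzfxzE   [M → x z E]
fxzfxzE => fxzfxzM   [E → M]
fxzfxzM => fxzfxzxzE   [M → x z E]
fxzfxzxzE => fxzfxzxzk   [E → k]

S => fE => fM => fxzE => fxzfE => fxzfM => fxzfxzE => fxzfxzM => fxzfxzxzE => fxzfxzxzk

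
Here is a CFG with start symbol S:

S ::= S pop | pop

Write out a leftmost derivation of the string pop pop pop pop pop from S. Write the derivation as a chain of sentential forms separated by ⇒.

S ⇒ S pop ⇒ S pop pop ⇒ S pop pop pop ⇒ S pop pop pop pop ⇒ pop pop pop pop pop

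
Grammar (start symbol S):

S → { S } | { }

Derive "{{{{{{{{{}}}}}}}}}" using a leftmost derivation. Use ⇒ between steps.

S ⇒ {S} ⇒ {{S}} ⇒ {{{S}}} ⇒ {{{{S}}}} ⇒ {{{{{S}}}}} ⇒ {{{{{{S}}}}}} ⇒ {{{{{{{S}}}}}}} ⇒ {{{{{{{{S}}}}}}}} ⇒ {{{{{{{{{}}}}}}}}}

S ⇒ {S}   [S → { S }]
{S} ⇒ {{S}}   [S → { S }]
{{S}} ⇒ {{{S}}}   [S → { S }]
{{{S}}} ⇒ {{{{S}}}}   [S → { S }]
{{{{S}}}} ⇒ {{{{{S}}}}}   [S → { S }]
{{{{{S}}}}} ⇒ {{{{{{S}}}}}}   [S → { S }]
{{{{{{S}}}}}} ⇒ {{{{{{{S}}}}}}}   [S → { S }]
{{{{{{{S}}}}}}} ⇒ {{{{{{{{S}}}}}}}}   [S → { S }]
{{{{{{{{S}}}}}}}} ⇒ {{{{{{{{{}}}}}}}}}   [S → { }]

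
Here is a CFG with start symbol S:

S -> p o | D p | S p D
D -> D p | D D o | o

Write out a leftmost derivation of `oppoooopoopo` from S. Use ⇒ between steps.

S ⇒ SpD   [S -> S p D]
SpD ⇒ DppD   [S -> D p]
DppD ⇒ oppD   [D -> o]
oppD ⇒ oppDDo   [D -> D D o]
oppDDo ⇒ oppoDo   [D -> o]
oppoDo ⇒ oppoDpo   [D -> D p]
oppoDpo ⇒ oppoDDopo   [D -> D D o]
oppoDDopo ⇒ oppoDpDopo   [D -> D p]
oppoDpDopo ⇒ oppoDDopDopo   [D -> D D o]
oppoDDopDopo ⇒ oppooDopDopo   [D -> o]
oppooDopDopo ⇒ oppoooopDopo   [D -> o]
oppoooopDopo ⇒ oppoooopoopo   [D -> o]

S ⇒ SpD ⇒ DppD ⇒ oppD ⇒ oppDDo ⇒ oppoDo ⇒ oppoDpo ⇒ oppoDDopo ⇒ oppoDpDopo ⇒ oppoDDopDopo ⇒ oppooDopDopo ⇒ oppoooopDopo ⇒ oppoooopoopo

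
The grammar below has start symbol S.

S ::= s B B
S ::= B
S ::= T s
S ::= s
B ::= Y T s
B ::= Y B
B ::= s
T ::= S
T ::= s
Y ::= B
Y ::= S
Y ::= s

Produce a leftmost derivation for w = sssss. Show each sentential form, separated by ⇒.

S ⇒ B   [S ::= B]
B ⇒ YTs   [B ::= Y T s]
YTs ⇒ sTs   [Y ::= s]
sTs ⇒ sSs   [T ::= S]
sSs ⇒ ssBBs   [S ::= s B B]
ssBBs ⇒ sssBs   [B ::= s]
sssBs ⇒ sssss   [B ::= s]

S ⇒ B ⇒ YTs ⇒ sTs ⇒ sSs ⇒ ssBBs ⇒ sssBs ⇒ sssss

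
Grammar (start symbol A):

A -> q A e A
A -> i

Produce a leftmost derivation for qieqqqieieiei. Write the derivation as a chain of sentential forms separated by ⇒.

A ⇒ qAeA ⇒ qieA ⇒ qieqAeA ⇒ qieqqAeAeA ⇒ qieqqqAeAeAeA ⇒ qieqqqieAeAeA ⇒ qieqqqieieAeA ⇒ qieqqqieieieA ⇒ qieqqqieieiei

A ⇒ qAeA   [A -> q A e A]
qAeA ⇒ qieA   [A -> i]
qieA ⇒ qieqAeA   [A -> q A e A]
qieqAeA ⇒ qieqqAeAeA   [A -> q A e A]
qieqqAeAeA ⇒ qieqqqAeAeAeA   [A -> q A e A]
qieqqqAeAeAeA ⇒ qieqqqieAeAeA   [A -> i]
qieqqqieAeAeA ⇒ qieqqqieieAeA   [A -> i]
qieqqqieieAeA ⇒ qieqqqieieieA   [A -> i]
qieqqqieieieA ⇒ qieqqqieieiei   [A -> i]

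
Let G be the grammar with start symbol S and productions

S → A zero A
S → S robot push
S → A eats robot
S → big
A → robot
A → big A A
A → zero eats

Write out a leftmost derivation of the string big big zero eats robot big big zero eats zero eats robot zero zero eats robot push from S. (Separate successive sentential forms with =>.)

S => S robot push => A zero A robot push => big A A zero A robot push => big big A A A zero A robot push => big big zero eats A A zero A robot push => big big zero eats robot A zero A robot push => big big zero eats robot big A A zero A robot push => big big zero eats robot big big A A A zero A robot push => big big zero eats robot big big zero eats A A zero A robot push => big big zero eats robot big big zero eats zero eats A zero A robot push => big big zero eats robot big big zero eats zero eats robot zero A robot push => big big zero eats robot big big zero eats zero eats robot zero zero eats robot push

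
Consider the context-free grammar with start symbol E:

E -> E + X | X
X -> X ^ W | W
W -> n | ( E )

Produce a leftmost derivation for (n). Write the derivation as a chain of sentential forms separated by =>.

E=>X=>W=>(E)=>(X)=>(W)=>(n)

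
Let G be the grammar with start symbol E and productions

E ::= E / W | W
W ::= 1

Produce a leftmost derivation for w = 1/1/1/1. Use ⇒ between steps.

E ⇒ E/W   [E ::= E / W]
E/W ⇒ E/W/W   [E ::= E / W]
E/W/W ⇒ E/W/W/W   [E ::= E / W]
E/W/W/W ⇒ W/W/W/W   [E ::= W]
W/W/W/W ⇒ 1/W/W/W   [W ::= 1]
1/W/W/W ⇒ 1/1/W/W   [W ::= 1]
1/1/W/W ⇒ 1/1/1/W   [W ::= 1]
1/1/1/W ⇒ 1/1/1/1   [W ::= 1]

E⇒E/W⇒E/W/W⇒E/W/W/W⇒W/W/W/W⇒1/W/W/W⇒1/1/W/W⇒1/1/1/W⇒1/1/1/1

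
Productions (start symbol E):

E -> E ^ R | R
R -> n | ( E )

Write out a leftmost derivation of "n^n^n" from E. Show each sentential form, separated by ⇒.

E ⇒ E^R   [E -> E ^ R]
E^R ⇒ E^R^R   [E -> E ^ R]
E^R^R ⇒ R^R^R   [E -> R]
R^R^R ⇒ n^R^R   [R -> n]
n^R^R ⇒ n^n^R   [R -> n]
n^n^R ⇒ n^n^n   [R -> n]

E⇒E^R⇒E^R^R⇒R^R^R⇒n^R^R⇒n^n^R⇒n^n^n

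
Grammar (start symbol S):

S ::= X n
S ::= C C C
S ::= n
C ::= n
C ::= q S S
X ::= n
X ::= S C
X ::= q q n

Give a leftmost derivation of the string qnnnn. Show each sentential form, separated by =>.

S => CCC => qSSCC => qnSCC => qnnCC => qnnnC => qnnnn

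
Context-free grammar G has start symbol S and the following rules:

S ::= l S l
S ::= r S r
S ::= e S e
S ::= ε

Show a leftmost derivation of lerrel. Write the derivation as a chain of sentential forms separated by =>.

S => lSl => leSel => lerSrel => lerrel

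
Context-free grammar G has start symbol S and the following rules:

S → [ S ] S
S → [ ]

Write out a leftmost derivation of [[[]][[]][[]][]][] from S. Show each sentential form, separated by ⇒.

S ⇒ [S]S ⇒ [[S]S]S ⇒ [[[]]S]S ⇒ [[[]][S]S]S ⇒ [[[]][[]]S]S ⇒ [[[]][[]][S]S]S ⇒ [[[]][[]][[]]S]S ⇒ [[[]][[]][[]][]]S ⇒ [[[]][[]][[]][]][]

S ⇒ [S]S   [S → [ S ] S]
[S]S ⇒ [[S]S]S   [S → [ S ] S]
[[S]S]S ⇒ [[[]]S]S   [S → [ ]]
[[[]]S]S ⇒ [[[]][S]S]S   [S → [ S ] S]
[[[]][S]S]S ⇒ [[[]][[]]S]S   [S → [ ]]
[[[]][[]]S]S ⇒ [[[]][[]][S]S]S   [S → [ S ] S]
[[[]][[]][S]S]S ⇒ [[[]][[]][[]]S]S   [S → [ ]]
[[[]][[]][[]]S]S ⇒ [[[]][[]][[]][]]S   [S → [ ]]
[[[]][[]][[]][]]S ⇒ [[[]][[]][[]][]][]   [S → [ ]]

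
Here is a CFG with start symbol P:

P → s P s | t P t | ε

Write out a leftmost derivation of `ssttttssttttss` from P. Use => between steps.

P => sPs   [P → s P s]
sPs => ssPss   [P → s P s]
ssPss => sstPtss   [P → t P t]
sstPtss => ssttPttss   [P → t P t]
ssttPttss => sstttPtttss   [P → t P t]
sstttPtttss => ssttttPttttss   [P → t P t]
ssttttPttttss => ssttttsPsttttss   [P → s P s]
ssttttsPsttttss => ssttttssttttss   [P → ε]

P => sPs => ssPss => sstPtss => ssttPttss => sstttPtttss => ssttttPttttss => ssttttsPsttttss => ssttttssttttss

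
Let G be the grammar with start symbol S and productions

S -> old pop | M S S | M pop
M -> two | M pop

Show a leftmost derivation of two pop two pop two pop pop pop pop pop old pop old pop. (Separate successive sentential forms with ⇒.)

S ⇒ M S S ⇒ M pop S S ⇒ two pop S S ⇒ two pop M S S S ⇒ two pop M pop S S S ⇒ two pop two pop S S S ⇒ two pop two pop M pop S S ⇒ two pop two pop M pop pop S S ⇒ two pop two pop M pop pop pop S S ⇒ two pop two pop M pop pop pop pop S S ⇒ two pop two pop M pop pop pop pop pop S S ⇒ two pop two pop two pop pop pop pop pop S S ⇒ two pop two pop two pop pop pop pop pop old pop S ⇒ two pop two pop two pop pop pop pop pop old pop old pop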